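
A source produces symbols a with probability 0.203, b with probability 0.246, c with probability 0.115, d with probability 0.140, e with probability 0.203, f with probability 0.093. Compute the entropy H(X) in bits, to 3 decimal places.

H = −Σ pᵢ log₂ pᵢ.
−0.203·log₂(0.203) = 0.4670
−0.246·log₂(0.246) = 0.4977
−0.115·log₂(0.115) = 0.3588
−0.140·log₂(0.140) = 0.3971
−0.203·log₂(0.203) = 0.4670
−0.093·log₂(0.093) = 0.3187
Sum ≈ 2.5063 → 2.506 bits.

2.506 bits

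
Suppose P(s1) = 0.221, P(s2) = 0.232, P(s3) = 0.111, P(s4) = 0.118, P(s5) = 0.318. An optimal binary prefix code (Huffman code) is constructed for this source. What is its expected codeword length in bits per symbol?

2.229 bits/symbol

Repeatedly combine the two least-probable nodes; the expected code length is the sum of the merged weights.
merge 111/1000 + 59/500 → 229/1000
merge 221/1000 + 229/1000 → 9/20
merge 29/125 + 159/500 → 11/20
merge 9/20 + 11/20 → 1
L = 229/1000 + 9/20 + 11/20 + 1 = 2229/1000 = 2.229 bits/symbol.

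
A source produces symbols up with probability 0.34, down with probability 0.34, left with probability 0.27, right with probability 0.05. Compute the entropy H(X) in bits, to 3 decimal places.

H = −Σ pᵢ log₂ pᵢ.
−0.34·log₂(0.34) = 0.5292
−0.34·log₂(0.34) = 0.5292
−0.27·log₂(0.27) = 0.5100
−0.05·log₂(0.05) = 0.2161
Sum ≈ 1.7845 → 1.784 bits.

1.784 bits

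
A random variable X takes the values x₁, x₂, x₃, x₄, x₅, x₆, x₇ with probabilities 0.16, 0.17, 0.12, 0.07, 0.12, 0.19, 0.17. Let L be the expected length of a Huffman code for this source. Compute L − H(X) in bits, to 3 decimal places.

Entropy H = −Σ p log₂ p ≈ 2.7501 bits.
Huffman merges: 7/100+3/25→19/100; 3/25+4/25→7/25; 17/100+17/100→17/50; 19/100+19/100→19/50; 7/25+17/50→31/50; 19/50+31/50→1. L = 281/100 ≈ 2.8100.
L − H = 2.8100 − 2.7501 = 0.060 bits.

0.060 bits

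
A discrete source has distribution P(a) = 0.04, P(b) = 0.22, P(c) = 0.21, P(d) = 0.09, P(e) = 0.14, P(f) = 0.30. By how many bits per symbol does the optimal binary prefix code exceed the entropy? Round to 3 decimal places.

0.030 bits

Entropy H = −Σ p log₂ p ≈ 2.3700 bits.
Huffman merges: 1/25+9/100→13/100; 13/100+7/50→27/100; 21/100+11/50→43/100; 27/100+3/10→57/100; 43/100+57/100→1. L = 12/5 ≈ 2.4000.
L − H = 2.4000 − 2.3700 = 0.030 bits.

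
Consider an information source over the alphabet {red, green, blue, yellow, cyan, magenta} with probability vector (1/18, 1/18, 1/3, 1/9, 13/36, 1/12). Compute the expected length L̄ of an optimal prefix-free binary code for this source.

Repeatedly combine the two least-probable nodes; the expected code length is the sum of the merged weights.
merge 1/18 + 1/18 → 1/9
merge 1/12 + 1/9 → 7/36
merge 1/9 + 7/36 → 11/36
merge 11/36 + 1/3 → 23/36
merge 13/36 + 23/36 → 1
L = 1/9 + 7/36 + 11/36 + 23/36 + 1 = 9/4 = 2.25 bits/symbol.

2.25 bits/symbol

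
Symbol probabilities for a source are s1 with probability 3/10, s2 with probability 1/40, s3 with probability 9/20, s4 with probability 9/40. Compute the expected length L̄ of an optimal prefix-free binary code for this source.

1.8 bits/symbol

Repeatedly combine the two least-probable nodes; the expected code length is the sum of the merged weights.
merge 1/40 + 9/40 → 1/4
merge 1/4 + 3/10 → 11/20
merge 9/20 + 11/20 → 1
L = 1/4 + 11/20 + 1 = 9/5 = 1.8 bits/symbol.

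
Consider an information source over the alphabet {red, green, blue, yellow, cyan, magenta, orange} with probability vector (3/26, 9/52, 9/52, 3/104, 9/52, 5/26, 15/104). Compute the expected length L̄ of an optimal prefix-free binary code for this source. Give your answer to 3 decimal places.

2.779 bits/symbol

Repeatedly combine the two least-probable nodes; the expected code length is the sum of the merged weights.
merge 3/104 + 3/26 → 15/104
merge 15/104 + 15/104 → 15/52
merge 9/52 + 9/52 → 9/26
merge 9/52 + 5/26 → 19/52
merge 15/52 + 9/26 → 33/52
merge 19/52 + 33/52 → 1
L = 15/104 + 15/52 + 9/26 + 19/52 + 33/52 + 1 = 289/104 ≈ 2.779 bits/symbol.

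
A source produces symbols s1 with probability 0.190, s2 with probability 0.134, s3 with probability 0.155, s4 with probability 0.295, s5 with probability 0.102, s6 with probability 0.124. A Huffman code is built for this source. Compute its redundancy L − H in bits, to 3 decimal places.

Entropy H = −Σ p log₂ p ≈ 2.4896 bits.
Huffman merges: 51/500+31/250→113/500; 67/500+31/200→289/1000; 19/100+113/500→52/125; 289/1000+59/200→73/125; 52/125+73/125→1. L = 503/200 ≈ 2.5150.
L − H = 2.5150 − 2.4896 = 0.025 bits.

0.025 bits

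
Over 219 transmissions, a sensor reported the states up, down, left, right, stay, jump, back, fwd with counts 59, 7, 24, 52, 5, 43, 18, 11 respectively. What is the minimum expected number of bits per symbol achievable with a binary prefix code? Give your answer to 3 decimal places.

2.644 bits/symbol

Probabilities are the counts divided by 219.
Repeatedly combine the two least-probable nodes; the expected code length is the sum of the merged weights.
merge 5/219 + 7/219 → 4/73
merge 11/219 + 4/73 → 23/219
merge 6/73 + 23/219 → 41/219
merge 8/73 + 41/219 → 65/219
merge 43/219 + 52/219 → 95/219
merge 59/219 + 65/219 → 124/219
merge 95/219 + 124/219 → 1
L = 4/73 + 23/219 + 41/219 + 65/219 + 95/219 + 124/219 + 1 = 193/73 ≈ 2.644 bits/symbol.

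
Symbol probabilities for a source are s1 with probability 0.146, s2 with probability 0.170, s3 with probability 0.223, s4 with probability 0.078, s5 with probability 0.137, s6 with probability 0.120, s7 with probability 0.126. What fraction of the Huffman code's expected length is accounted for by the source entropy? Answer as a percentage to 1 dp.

98.9%

Entropy H = −Σ p log₂ p ≈ 2.7462 bits.
Huffman merges: 39/500+3/25→99/500; 63/500+137/1000→263/1000; 73/500+17/100→79/250; 99/500+223/1000→421/1000; 263/1000+79/250→579/1000; 421/1000+579/1000→1. L = 2777/1000 ≈ 2.7770.
Efficiency = H/L = 2.7462/2.7770 = 98.9%.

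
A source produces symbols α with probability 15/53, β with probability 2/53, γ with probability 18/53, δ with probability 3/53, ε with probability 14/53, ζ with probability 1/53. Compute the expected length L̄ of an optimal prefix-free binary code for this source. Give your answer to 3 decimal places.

2.170 bits/symbol

Repeatedly combine the two least-probable nodes; the expected code length is the sum of the merged weights.
merge 1/53 + 2/53 → 3/53
merge 3/53 + 3/53 → 6/53
merge 6/53 + 14/53 → 20/53
merge 15/53 + 18/53 → 33/53
merge 20/53 + 33/53 → 1
L = 3/53 + 6/53 + 20/53 + 33/53 + 1 = 115/53 ≈ 2.170 bits/symbol.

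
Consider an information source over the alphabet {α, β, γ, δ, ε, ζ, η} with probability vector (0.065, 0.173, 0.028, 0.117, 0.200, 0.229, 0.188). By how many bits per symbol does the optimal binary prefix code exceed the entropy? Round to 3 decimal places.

Entropy H = −Σ p log₂ p ≈ 2.6055 bits.
Huffman merges: 7/250+13/200→93/1000; 93/1000+117/1000→21/100; 173/1000+47/250→361/1000; 1/5+21/100→41/100; 229/1000+361/1000→59/100; 41/100+59/100→1. L = 333/125 ≈ 2.6640.
L − H = 2.6640 − 2.6055 = 0.059 bits.

0.059 bits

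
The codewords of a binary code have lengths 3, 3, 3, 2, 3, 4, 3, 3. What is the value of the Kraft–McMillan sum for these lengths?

With common denominator 2^4 = 16: Σ 2^(−ℓᵢ) = 2/16 + 2/16 + 2/16 + 4/16 + 2/16 + 1/16 + 2/16 + 2/16 = 17/16 = 1.0625.

1.0625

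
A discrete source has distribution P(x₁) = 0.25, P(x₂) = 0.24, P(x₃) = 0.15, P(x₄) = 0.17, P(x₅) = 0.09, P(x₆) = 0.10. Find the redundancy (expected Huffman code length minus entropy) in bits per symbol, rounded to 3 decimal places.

Entropy H = −Σ p log₂ p ≈ 2.4841 bits.
Huffman merges: 9/100+1/10→19/100; 3/20+17/100→8/25; 19/100+6/25→43/100; 1/4+8/25→57/100; 43/100+57/100→1. L = 251/100 ≈ 2.5100.
L − H = 2.5100 − 2.4841 = 0.026 bits.

0.026 bits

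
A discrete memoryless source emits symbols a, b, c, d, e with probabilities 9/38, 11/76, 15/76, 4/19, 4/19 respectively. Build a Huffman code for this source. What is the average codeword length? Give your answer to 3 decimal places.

Repeatedly combine the two least-probable nodes; the expected code length is the sum of the merged weights.
merge 11/76 + 15/76 → 13/38
merge 4/19 + 4/19 → 8/19
merge 9/38 + 13/38 → 11/19
merge 8/19 + 11/19 → 1
L = 13/38 + 8/19 + 11/19 + 1 = 89/38 ≈ 2.342 bits/symbol.

2.342 bits/symbol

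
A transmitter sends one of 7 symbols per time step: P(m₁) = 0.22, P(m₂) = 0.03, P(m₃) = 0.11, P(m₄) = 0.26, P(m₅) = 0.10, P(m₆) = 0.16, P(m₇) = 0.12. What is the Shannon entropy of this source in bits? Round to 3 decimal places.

2.610 bits

H = −Σ pᵢ log₂ pᵢ.
−0.22·log₂(0.22) = 0.4806
−0.03·log₂(0.03) = 0.1518
−0.11·log₂(0.11) = 0.3503
−0.26·log₂(0.26) = 0.5053
−0.10·log₂(0.10) = 0.3322
−0.16·log₂(0.16) = 0.4230
−0.12·log₂(0.12) = 0.3671
Sum ≈ 2.6102 → 2.610 bits.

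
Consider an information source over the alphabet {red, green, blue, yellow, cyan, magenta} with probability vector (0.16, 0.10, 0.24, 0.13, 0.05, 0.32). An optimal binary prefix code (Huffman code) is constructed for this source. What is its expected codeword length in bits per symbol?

2.43 bits/symbol

Repeatedly combine the two least-probable nodes; the expected code length is the sum of the merged weights.
merge 1/20 + 1/10 → 3/20
merge 13/100 + 3/20 → 7/25
merge 4/25 + 6/25 → 2/5
merge 7/25 + 8/25 → 3/5
merge 2/5 + 3/5 → 1
L = 3/20 + 7/25 + 2/5 + 3/5 + 1 = 243/100 = 2.43 bits/symbol.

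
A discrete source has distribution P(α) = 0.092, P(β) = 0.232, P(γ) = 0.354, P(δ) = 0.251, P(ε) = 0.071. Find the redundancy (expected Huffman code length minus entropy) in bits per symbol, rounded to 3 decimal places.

0.055 bits

Entropy H = −Σ p log₂ p ≈ 2.1075 bits.
Huffman merges: 71/1000+23/250→163/1000; 163/1000+29/125→79/200; 251/1000+177/500→121/200; 79/200+121/200→1. L = 2163/1000 ≈ 2.1630.
L − H = 2.1630 − 2.1075 = 0.055 bits.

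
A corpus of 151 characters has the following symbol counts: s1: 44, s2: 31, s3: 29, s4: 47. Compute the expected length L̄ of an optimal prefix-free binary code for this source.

2 bits/symbol

Probabilities are the counts divided by 151.
Repeatedly combine the two least-probable nodes; the expected code length is the sum of the merged weights.
merge 29/151 + 31/151 → 60/151
merge 44/151 + 47/151 → 91/151
merge 60/151 + 91/151 → 1
L = 60/151 + 91/151 + 1 = 2 bits/symbol.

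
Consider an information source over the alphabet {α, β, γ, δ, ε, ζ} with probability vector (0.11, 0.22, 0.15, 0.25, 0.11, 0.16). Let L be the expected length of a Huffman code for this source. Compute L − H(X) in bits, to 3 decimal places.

Entropy H = −Σ p log₂ p ≈ 2.5147 bits.
Huffman merges: 11/100+11/100→11/50; 3/20+4/25→31/100; 11/50+11/50→11/25; 1/4+31/100→14/25; 11/25+14/25→1. L = 253/100 ≈ 2.5300.
L − H = 2.5300 − 2.5147 = 0.015 bits.

0.015 bits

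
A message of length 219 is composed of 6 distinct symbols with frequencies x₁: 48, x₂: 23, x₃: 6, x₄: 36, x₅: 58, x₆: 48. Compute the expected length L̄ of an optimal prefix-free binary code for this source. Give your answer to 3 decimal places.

Probabilities are the counts divided by 219.
Repeatedly combine the two least-probable nodes; the expected code length is the sum of the merged weights.
merge 2/73 + 23/219 → 29/219
merge 29/219 + 12/73 → 65/219
merge 16/73 + 16/73 → 32/73
merge 58/219 + 65/219 → 41/73
merge 32/73 + 41/73 → 1
L = 29/219 + 65/219 + 32/73 + 41/73 + 1 = 532/219 ≈ 2.429 bits/symbol.

2.429 bits/symbol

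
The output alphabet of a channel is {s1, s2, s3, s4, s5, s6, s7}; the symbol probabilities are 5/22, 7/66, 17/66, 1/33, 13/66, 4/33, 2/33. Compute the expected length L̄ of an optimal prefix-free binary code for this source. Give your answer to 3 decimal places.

2.606 bits/symbol

Repeatedly combine the two least-probable nodes; the expected code length is the sum of the merged weights.
merge 1/33 + 2/33 → 1/11
merge 1/11 + 7/66 → 13/66
merge 4/33 + 13/66 → 7/22
merge 13/66 + 5/22 → 14/33
merge 17/66 + 7/22 → 19/33
merge 14/33 + 19/33 → 1
L = 1/11 + 13/66 + 7/22 + 14/33 + 19/33 + 1 = 86/33 ≈ 2.606 bits/symbol.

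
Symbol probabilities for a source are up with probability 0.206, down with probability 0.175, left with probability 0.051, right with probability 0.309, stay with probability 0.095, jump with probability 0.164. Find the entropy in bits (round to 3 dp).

2.402 bits

H = −Σ pᵢ log₂ pᵢ.
−0.206·log₂(0.206) = 0.4695
−0.175·log₂(0.175) = 0.4401
−0.051·log₂(0.051) = 0.2190
−0.309·log₂(0.309) = 0.5235
−0.095·log₂(0.095) = 0.3226
−0.164·log₂(0.164) = 0.4278
Sum ≈ 2.4025 → 2.402 bits.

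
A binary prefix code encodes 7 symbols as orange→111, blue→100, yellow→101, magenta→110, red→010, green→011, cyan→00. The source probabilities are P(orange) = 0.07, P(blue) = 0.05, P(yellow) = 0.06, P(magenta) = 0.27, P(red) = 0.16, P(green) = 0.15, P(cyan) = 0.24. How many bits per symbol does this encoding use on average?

2.76 bits/symbol

L̄ = Σ pᵢ·ℓᵢ = 0.07·3 + 0.05·3 + 0.06·3 + 0.27·3 + 0.16·3 + 0.15·3 + 0.24·2 = 2.76 bits/symbol.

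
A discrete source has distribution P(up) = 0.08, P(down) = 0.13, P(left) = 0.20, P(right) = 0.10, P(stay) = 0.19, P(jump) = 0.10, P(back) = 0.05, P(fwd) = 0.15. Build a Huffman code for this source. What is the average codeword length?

Repeatedly combine the two least-probable nodes; the expected code length is the sum of the merged weights.
merge 1/20 + 2/25 → 13/100
merge 1/10 + 1/10 → 1/5
merge 13/100 + 13/100 → 13/50
merge 3/20 + 19/100 → 17/50
merge 1/5 + 1/5 → 2/5
merge 13/50 + 17/50 → 3/5
merge 2/5 + 3/5 → 1
L = 13/100 + 1/5 + 13/50 + 17/50 + 2/5 + 3/5 + 1 = 293/100 = 2.93 bits/symbol.

2.93 bits/symbol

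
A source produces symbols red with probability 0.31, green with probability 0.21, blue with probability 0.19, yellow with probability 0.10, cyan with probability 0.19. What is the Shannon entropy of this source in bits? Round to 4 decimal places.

H = −Σ pᵢ log₂ pᵢ.
−0.31·log₂(0.31) = 0.5238
−0.21·log₂(0.21) = 0.4728
−0.19·log₂(0.19) = 0.4552
−0.10·log₂(0.10) = 0.3322
−0.19·log₂(0.19) = 0.4552
Sum ≈ 2.2393 → 2.2393 bits.

2.2393 bits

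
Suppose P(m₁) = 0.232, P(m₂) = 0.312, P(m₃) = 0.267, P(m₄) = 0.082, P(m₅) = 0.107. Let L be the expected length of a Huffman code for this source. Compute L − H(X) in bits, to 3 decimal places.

Entropy H = −Σ p log₂ p ≈ 2.1628 bits.
Huffman merges: 41/500+107/1000→189/1000; 189/1000+29/125→421/1000; 267/1000+39/125→579/1000; 421/1000+579/1000→1. L = 2189/1000 ≈ 2.1890.
L − H = 2.1890 − 2.1628 = 0.026 bits.

0.026 bits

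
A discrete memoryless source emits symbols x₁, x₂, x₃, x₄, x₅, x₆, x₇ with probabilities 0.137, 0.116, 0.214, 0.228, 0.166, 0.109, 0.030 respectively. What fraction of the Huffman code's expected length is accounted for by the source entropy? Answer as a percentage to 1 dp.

98.1%

Entropy H = −Σ p log₂ p ≈ 2.6461 bits.
Huffman merges: 3/100+109/1000→139/1000; 29/250+137/1000→253/1000; 139/1000+83/500→61/200; 107/500+57/250→221/500; 253/1000+61/200→279/500; 221/500+279/500→1. L = 2697/1000 ≈ 2.6970.
Efficiency = H/L = 2.6461/2.6970 = 98.1%.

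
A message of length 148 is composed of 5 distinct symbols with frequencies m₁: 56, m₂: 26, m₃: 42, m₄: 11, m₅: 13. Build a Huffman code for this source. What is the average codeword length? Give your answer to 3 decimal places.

2.122 bits/symbol

Probabilities are the counts divided by 148.
Repeatedly combine the two least-probable nodes; the expected code length is the sum of the merged weights.
merge 11/148 + 13/148 → 6/37
merge 6/37 + 13/74 → 25/74
merge 21/74 + 25/74 → 23/37
merge 14/37 + 23/37 → 1
L = 6/37 + 25/74 + 23/37 + 1 = 157/74 ≈ 2.122 bits/symbol.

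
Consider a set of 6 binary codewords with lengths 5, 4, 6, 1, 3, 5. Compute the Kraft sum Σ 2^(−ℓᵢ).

With common denominator 2^6 = 64: Σ 2^(−ℓᵢ) = 2/64 + 4/64 + 1/64 + 32/64 + 8/64 + 2/64 = 49/64 = 0.765625.

0.765625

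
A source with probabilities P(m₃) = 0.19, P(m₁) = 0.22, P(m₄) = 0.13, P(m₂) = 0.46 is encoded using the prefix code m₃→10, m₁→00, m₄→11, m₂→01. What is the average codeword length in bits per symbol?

2 bits/symbol

L̄ = Σ pᵢ·ℓᵢ = 0.19·2 + 0.22·2 + 0.13·2 + 0.46·2 = 2 bits/symbol.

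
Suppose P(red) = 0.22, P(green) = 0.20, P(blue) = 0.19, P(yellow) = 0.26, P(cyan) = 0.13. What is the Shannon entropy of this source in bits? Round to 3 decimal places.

H = −Σ pᵢ log₂ pᵢ.
−0.22·log₂(0.22) = 0.4806
−0.20·log₂(0.20) = 0.4644
−0.19·log₂(0.19) = 0.4552
−0.26·log₂(0.26) = 0.5053
−0.13·log₂(0.13) = 0.3826
Sum ≈ 2.2881 → 2.288 bits.

2.288 bits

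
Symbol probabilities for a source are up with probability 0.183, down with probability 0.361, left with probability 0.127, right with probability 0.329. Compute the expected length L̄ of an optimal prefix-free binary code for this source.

1.949 bits/symbol

Repeatedly combine the two least-probable nodes; the expected code length is the sum of the merged weights.
merge 127/1000 + 183/1000 → 31/100
merge 31/100 + 329/1000 → 639/1000
merge 361/1000 + 639/1000 → 1
L = 31/100 + 639/1000 + 1 = 1949/1000 = 1.949 bits/symbol.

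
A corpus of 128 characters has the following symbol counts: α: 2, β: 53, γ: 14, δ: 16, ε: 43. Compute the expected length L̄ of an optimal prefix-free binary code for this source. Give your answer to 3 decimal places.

Probabilities are the counts divided by 128.
Repeatedly combine the two least-probable nodes; the expected code length is the sum of the merged weights.
merge 1/64 + 7/64 → 1/8
merge 1/8 + 1/8 → 1/4
merge 1/4 + 43/128 → 75/128
merge 53/128 + 75/128 → 1
L = 1/8 + 1/4 + 75/128 + 1 = 251/128 ≈ 1.961 bits/symbol.

1.961 bits/symbol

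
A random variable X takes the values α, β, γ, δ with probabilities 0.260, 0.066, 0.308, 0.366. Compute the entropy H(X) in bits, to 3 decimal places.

1.818 bits

H = −Σ pᵢ log₂ pᵢ.
−0.260·log₂(0.260) = 0.5053
−0.066·log₂(0.066) = 0.2588
−0.308·log₂(0.308) = 0.5233
−0.366·log₂(0.366) = 0.5307
Sum ≈ 1.8181 → 1.818 bits.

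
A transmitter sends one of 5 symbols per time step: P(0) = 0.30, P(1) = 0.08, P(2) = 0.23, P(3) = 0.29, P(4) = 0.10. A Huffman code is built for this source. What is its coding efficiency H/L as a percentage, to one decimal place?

98.6%

Entropy H = −Σ p log₂ p ≈ 2.1504 bits.
Huffman merges: 2/25+1/10→9/50; 9/50+23/100→41/100; 29/100+3/10→59/100; 41/100+59/100→1. L = 109/50 ≈ 2.1800.
Efficiency = H/L = 2.1504/2.1800 = 98.6%.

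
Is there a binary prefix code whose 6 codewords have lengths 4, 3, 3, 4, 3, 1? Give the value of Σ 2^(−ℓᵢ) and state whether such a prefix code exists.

With common denominator 2^4 = 16: Σ 2^(−ℓᵢ) = 1/16 + 2/16 + 2/16 + 1/16 + 2/16 + 8/16 = 16/16 = 1.
Kraft's inequality requires Σ ≤ 1; here Σ = 1 ≤ 1, so such a prefix code exists.

1; yes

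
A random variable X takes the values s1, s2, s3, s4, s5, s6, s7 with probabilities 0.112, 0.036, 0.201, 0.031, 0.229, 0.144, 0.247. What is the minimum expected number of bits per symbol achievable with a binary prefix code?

Repeatedly combine the two least-probable nodes; the expected code length is the sum of the merged weights.
merge 31/1000 + 9/250 → 67/1000
merge 67/1000 + 14/125 → 179/1000
merge 18/125 + 179/1000 → 323/1000
merge 201/1000 + 229/1000 → 43/100
merge 247/1000 + 323/1000 → 57/100
merge 43/100 + 57/100 → 1
L = 67/1000 + 179/1000 + 323/1000 + 43/100 + 57/100 + 1 = 2569/1000 = 2.569 bits/symbol.

2.569 bits/symbol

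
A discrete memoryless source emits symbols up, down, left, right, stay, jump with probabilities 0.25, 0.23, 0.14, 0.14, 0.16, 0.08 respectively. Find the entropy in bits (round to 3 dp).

H = −Σ pᵢ log₂ pᵢ.
−0.25·log₂(0.25) = 0.5000
−0.23·log₂(0.23) = 0.4877
−0.14·log₂(0.14) = 0.3971
−0.14·log₂(0.14) = 0.3971
−0.16·log₂(0.16) = 0.4230
−0.08·log₂(0.08) = 0.2915
Sum ≈ 2.4964 → 2.496 bits.

2.496 bits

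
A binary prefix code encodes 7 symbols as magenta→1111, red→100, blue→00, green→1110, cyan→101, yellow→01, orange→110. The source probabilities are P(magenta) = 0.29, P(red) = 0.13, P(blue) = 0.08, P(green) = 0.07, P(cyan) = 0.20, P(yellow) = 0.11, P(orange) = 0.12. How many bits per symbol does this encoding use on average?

L̄ = Σ pᵢ·ℓᵢ = 0.29·4 + 0.13·3 + 0.08·2 + 0.07·4 + 0.20·3 + 0.11·2 + 0.12·3 = 3.17 bits/symbol.

3.17 bits/symbol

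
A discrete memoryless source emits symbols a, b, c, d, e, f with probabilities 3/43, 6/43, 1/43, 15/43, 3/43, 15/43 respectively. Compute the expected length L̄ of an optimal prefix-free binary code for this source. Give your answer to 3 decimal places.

2.209 bits/symbol

Repeatedly combine the two least-probable nodes; the expected code length is the sum of the merged weights.
merge 1/43 + 3/43 → 4/43
merge 3/43 + 4/43 → 7/43
merge 6/43 + 7/43 → 13/43
merge 13/43 + 15/43 → 28/43
merge 15/43 + 28/43 → 1
L = 4/43 + 7/43 + 13/43 + 28/43 + 1 = 95/43 ≈ 2.209 bits/symbol.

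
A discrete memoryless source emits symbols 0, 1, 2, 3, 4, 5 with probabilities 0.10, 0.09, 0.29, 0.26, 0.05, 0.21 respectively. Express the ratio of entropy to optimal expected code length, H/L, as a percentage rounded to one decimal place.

Entropy H = −Σ p log₂ p ≈ 2.3570 bits.
Huffman merges: 1/20+9/100→7/50; 1/10+7/50→6/25; 21/100+6/25→9/20; 13/50+29/100→11/20; 9/20+11/20→1. L = 119/50 ≈ 2.3800.
Efficiency = H/L = 2.3570/2.3800 = 99.0%.

99.0%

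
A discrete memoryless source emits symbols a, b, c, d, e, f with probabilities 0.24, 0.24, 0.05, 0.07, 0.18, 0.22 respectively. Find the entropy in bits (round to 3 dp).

2.399 bits

H = −Σ pᵢ log₂ pᵢ.
−0.24·log₂(0.24) = 0.4941
−0.24·log₂(0.24) = 0.4941
−0.05·log₂(0.05) = 0.2161
−0.07·log₂(0.07) = 0.2686
−0.18·log₂(0.18) = 0.4453
−0.22·log₂(0.22) = 0.4806
Sum ≈ 2.3988 → 2.399 bits.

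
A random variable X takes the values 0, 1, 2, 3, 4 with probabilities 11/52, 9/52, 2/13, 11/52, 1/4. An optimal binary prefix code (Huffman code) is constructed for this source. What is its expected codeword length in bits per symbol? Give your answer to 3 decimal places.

2.327 bits/symbol

Repeatedly combine the two least-probable nodes; the expected code length is the sum of the merged weights.
merge 2/13 + 9/52 → 17/52
merge 11/52 + 11/52 → 11/26
merge 1/4 + 17/52 → 15/26
merge 11/26 + 15/26 → 1
L = 17/52 + 11/26 + 15/26 + 1 = 121/52 ≈ 2.327 bits/symbol.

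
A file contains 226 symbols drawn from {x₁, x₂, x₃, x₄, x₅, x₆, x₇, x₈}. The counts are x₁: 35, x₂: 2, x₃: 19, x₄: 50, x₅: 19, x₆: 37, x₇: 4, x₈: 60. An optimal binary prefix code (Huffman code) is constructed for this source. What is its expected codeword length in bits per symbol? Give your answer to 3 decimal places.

2.650 bits/symbol

Probabilities are the counts divided by 226.
Repeatedly combine the two least-probable nodes; the expected code length is the sum of the merged weights.
merge 1/113 + 2/113 → 3/113
merge 3/113 + 19/226 → 25/226
merge 19/226 + 25/226 → 22/113
merge 35/226 + 37/226 → 36/113
merge 22/113 + 25/113 → 47/113
merge 30/113 + 36/113 → 66/113
merge 47/113 + 66/113 → 1
L = 3/113 + 25/226 + 22/113 + 36/113 + 47/113 + 66/113 + 1 = 599/226 ≈ 2.650 bits/symbol.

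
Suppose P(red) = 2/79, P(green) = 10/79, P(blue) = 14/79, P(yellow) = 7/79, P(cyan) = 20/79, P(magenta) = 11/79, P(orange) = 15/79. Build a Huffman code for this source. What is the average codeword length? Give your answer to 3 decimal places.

2.671 bits/symbol

Repeatedly combine the two least-probable nodes; the expected code length is the sum of the merged weights.
merge 2/79 + 7/79 → 9/79
merge 9/79 + 10/79 → 19/79
merge 11/79 + 14/79 → 25/79
merge 15/79 + 19/79 → 34/79
merge 20/79 + 25/79 → 45/79
merge 34/79 + 45/79 → 1
L = 9/79 + 19/79 + 25/79 + 34/79 + 45/79 + 1 = 211/79 ≈ 2.671 bits/symbol.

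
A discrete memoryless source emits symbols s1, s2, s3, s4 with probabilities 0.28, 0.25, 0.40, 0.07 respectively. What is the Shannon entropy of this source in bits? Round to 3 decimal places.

1.812 bits

H = −Σ pᵢ log₂ pᵢ.
−0.28·log₂(0.28) = 0.5142
−0.25·log₂(0.25) = 0.5000
−0.40·log₂(0.40) = 0.5288
−0.07·log₂(0.07) = 0.2686
Sum ≈ 1.8115 → 1.812 bits.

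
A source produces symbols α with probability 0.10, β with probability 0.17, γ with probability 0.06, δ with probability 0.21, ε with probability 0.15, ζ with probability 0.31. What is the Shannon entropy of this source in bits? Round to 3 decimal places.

H = −Σ pᵢ log₂ pᵢ.
−0.10·log₂(0.10) = 0.3322
−0.17·log₂(0.17) = 0.4346
−0.06·log₂(0.06) = 0.2435
−0.21·log₂(0.21) = 0.4728
−0.15·log₂(0.15) = 0.4105
−0.31·log₂(0.31) = 0.5238
Sum ≈ 2.4175 → 2.417 bits.

2.417 bits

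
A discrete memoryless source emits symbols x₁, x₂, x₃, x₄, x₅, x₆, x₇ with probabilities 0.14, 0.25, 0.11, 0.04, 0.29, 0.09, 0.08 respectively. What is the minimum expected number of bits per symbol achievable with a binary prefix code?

2.58 bits/symbol

Repeatedly combine the two least-probable nodes; the expected code length is the sum of the merged weights.
merge 1/25 + 2/25 → 3/25
merge 9/100 + 11/100 → 1/5
merge 3/25 + 7/50 → 13/50
merge 1/5 + 1/4 → 9/20
merge 13/50 + 29/100 → 11/20
merge 9/20 + 11/20 → 1
L = 3/25 + 1/5 + 13/50 + 9/20 + 11/20 + 1 = 129/50 = 2.58 bits/symbol.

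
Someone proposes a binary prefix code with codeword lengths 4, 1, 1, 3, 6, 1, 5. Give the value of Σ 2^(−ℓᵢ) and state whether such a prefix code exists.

1.734375; no

With common denominator 2^6 = 64: Σ 2^(−ℓᵢ) = 4/64 + 32/64 + 32/64 + 8/64 + 1/64 + 32/64 + 2/64 = 111/64 = 1.734375.
Kraft's inequality requires Σ ≤ 1; here Σ = 1.734375 > 1, so no such prefix code exists.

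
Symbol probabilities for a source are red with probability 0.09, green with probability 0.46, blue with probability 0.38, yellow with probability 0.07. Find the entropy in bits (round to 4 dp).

H = −Σ pᵢ log₂ pᵢ.
−0.09·log₂(0.09) = 0.3127
−0.46·log₂(0.46) = 0.5153
−0.38·log₂(0.38) = 0.5305
−0.07·log₂(0.07) = 0.2686
Sum ≈ 1.6270 → 1.6270 bits.

1.6270 bits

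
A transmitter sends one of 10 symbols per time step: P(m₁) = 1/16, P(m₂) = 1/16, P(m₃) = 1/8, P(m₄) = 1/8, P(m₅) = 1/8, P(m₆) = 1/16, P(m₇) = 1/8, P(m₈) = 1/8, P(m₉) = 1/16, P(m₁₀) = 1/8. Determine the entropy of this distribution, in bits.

3.25 bits

Each probability is a power of 1/2, so log₂(1/p) is an integer.
H = Σ p·log₂(1/p) = 1/16·4 + 1/16·4 + 1/8·3 + 1/8·3 + 1/8·3 + 1/16·4 + 1/8·3 + 1/8·3 + 1/16·4 + 1/8·3 = 3.25 bits.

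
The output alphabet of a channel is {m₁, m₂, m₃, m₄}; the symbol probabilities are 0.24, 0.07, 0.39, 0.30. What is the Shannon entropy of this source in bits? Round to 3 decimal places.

H = −Σ pᵢ log₂ pᵢ.
−0.24·log₂(0.24) = 0.4941
−0.07·log₂(0.07) = 0.2686
−0.39·log₂(0.39) = 0.5298
−0.30·log₂(0.30) = 0.5211
Sum ≈ 1.8136 → 1.814 bits.

1.814 bits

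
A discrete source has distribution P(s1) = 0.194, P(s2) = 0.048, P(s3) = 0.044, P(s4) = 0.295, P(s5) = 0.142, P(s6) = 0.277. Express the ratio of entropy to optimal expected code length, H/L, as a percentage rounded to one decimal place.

Entropy H = −Σ p log₂ p ≈ 2.3000 bits.
Huffman merges: 11/250+6/125→23/250; 23/250+71/500→117/500; 97/500+117/500→107/250; 277/1000+59/200→143/250; 107/250+143/250→1. L = 1163/500 ≈ 2.3260.
Efficiency = H/L = 2.3000/2.3260 = 98.9%.

98.9%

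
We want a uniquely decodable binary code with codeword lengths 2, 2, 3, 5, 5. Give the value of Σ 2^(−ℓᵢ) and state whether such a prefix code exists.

0.6875; yes

With common denominator 2^5 = 32: Σ 2^(−ℓᵢ) = 8/32 + 8/32 + 4/32 + 1/32 + 1/32 = 22/32 = 0.6875.
Kraft's inequality requires Σ ≤ 1; here Σ = 0.6875 ≤ 1, so such a prefix code exists.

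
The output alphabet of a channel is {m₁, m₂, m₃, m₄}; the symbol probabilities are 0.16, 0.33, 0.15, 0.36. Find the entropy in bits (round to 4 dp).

H = −Σ pᵢ log₂ pᵢ.
−0.16·log₂(0.16) = 0.4230
−0.33·log₂(0.33) = 0.5278
−0.15·log₂(0.15) = 0.4105
−0.36·log₂(0.36) = 0.5306
Sum ≈ 1.8920 → 1.8920 bits.

1.8920 bits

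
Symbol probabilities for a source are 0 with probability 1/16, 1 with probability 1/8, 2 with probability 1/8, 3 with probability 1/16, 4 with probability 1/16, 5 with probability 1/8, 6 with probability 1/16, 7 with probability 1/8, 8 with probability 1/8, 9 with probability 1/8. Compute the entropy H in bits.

3.25 bits

Each probability is a power of 1/2, so log₂(1/p) is an integer.
H = Σ p·log₂(1/p) = 1/16·4 + 1/8·3 + 1/8·3 + 1/16·4 + 1/16·4 + 1/8·3 + 1/16·4 + 1/8·3 + 1/8·3 + 1/8·3 = 3.25 bits.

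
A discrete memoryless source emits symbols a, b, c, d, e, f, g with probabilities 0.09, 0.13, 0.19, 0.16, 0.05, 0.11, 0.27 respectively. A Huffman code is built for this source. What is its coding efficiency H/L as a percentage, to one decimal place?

Entropy H = −Σ p log₂ p ≈ 2.6499 bits.
Huffman merges: 1/20+9/100→7/50; 11/100+13/100→6/25; 7/50+4/25→3/10; 19/100+6/25→43/100; 27/100+3/10→57/100; 43/100+57/100→1. L = 67/25 ≈ 2.6800.
Efficiency = H/L = 2.6499/2.6800 = 98.9%.

98.9%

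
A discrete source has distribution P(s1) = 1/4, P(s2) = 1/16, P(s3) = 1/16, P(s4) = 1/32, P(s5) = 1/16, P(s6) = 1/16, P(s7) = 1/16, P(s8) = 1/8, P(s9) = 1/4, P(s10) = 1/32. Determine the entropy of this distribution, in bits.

Each probability is a power of 1/2, so log₂(1/p) is an integer.
H = Σ p·log₂(1/p) = 1/4·2 + 1/16·4 + 1/16·4 + 1/32·5 + 1/16·4 + 1/16·4 + 1/16·4 + 1/8·3 + 1/4·2 + 1/32·5 = 2.9375 bits.

2.9375 bits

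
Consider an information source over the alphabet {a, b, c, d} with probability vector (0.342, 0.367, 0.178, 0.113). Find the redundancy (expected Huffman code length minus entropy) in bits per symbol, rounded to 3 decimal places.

Entropy H = −Σ p log₂ p ≈ 1.8588 bits.
Huffman merges: 113/1000+89/500→291/1000; 291/1000+171/500→633/1000; 367/1000+633/1000→1. L = 481/250 ≈ 1.9240.
L − H = 1.9240 − 1.8588 = 0.065 bits.

0.065 bits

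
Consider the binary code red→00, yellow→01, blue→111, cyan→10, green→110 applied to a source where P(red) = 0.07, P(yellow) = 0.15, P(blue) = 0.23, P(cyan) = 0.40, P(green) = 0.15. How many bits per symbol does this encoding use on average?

L̄ = Σ pᵢ·ℓᵢ = 0.07·2 + 0.15·2 + 0.23·3 + 0.40·2 + 0.15·3 = 2.38 bits/symbol.

2.38 bits/symbol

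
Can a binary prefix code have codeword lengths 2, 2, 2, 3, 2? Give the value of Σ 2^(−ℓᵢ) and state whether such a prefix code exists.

1.125; no

With common denominator 2^3 = 8: Σ 2^(−ℓᵢ) = 2/8 + 2/8 + 2/8 + 1/8 + 2/8 = 9/8 = 1.125.
Kraft's inequality requires Σ ≤ 1; here Σ = 1.125 > 1, so no such prefix code exists.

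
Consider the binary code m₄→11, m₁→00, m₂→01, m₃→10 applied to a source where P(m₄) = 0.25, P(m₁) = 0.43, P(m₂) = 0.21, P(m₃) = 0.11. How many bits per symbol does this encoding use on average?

2 bits/symbol

L̄ = Σ pᵢ·ℓᵢ = 0.25·2 + 0.43·2 + 0.21·2 + 0.11·2 = 2 bits/symbol.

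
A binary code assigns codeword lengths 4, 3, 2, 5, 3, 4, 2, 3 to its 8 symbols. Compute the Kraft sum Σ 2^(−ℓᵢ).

With common denominator 2^5 = 32: Σ 2^(−ℓᵢ) = 2/32 + 4/32 + 8/32 + 1/32 + 4/32 + 2/32 + 8/32 + 4/32 = 33/32 = 1.03125.

1.03125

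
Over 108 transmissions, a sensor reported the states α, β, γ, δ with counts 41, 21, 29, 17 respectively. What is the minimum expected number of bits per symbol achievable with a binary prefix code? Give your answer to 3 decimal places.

Probabilities are the counts divided by 108.
Repeatedly combine the two least-probable nodes; the expected code length is the sum of the merged weights.
merge 17/108 + 7/36 → 19/54
merge 29/108 + 19/54 → 67/108
merge 41/108 + 67/108 → 1
L = 19/54 + 67/108 + 1 = 71/36 ≈ 1.972 bits/symbol.

1.972 bits/symbol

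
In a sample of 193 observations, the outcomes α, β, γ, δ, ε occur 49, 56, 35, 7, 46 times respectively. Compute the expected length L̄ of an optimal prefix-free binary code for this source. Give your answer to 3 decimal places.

2.218 bits/symbol

Probabilities are the counts divided by 193.
Repeatedly combine the two least-probable nodes; the expected code length is the sum of the merged weights.
merge 7/193 + 35/193 → 42/193
merge 42/193 + 46/193 → 88/193
merge 49/193 + 56/193 → 105/193
merge 88/193 + 105/193 → 1
L = 42/193 + 88/193 + 105/193 + 1 = 428/193 ≈ 2.218 bits/symbol.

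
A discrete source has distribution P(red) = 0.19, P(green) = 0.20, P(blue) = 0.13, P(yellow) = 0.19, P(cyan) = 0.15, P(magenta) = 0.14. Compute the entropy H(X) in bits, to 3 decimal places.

H = −Σ pᵢ log₂ pᵢ.
−0.19·log₂(0.19) = 0.4552
−0.20·log₂(0.20) = 0.4644
−0.13·log₂(0.13) = 0.3826
−0.19·log₂(0.19) = 0.4552
−0.15·log₂(0.15) = 0.4105
−0.14·log₂(0.14) = 0.3971
Sum ≈ 2.5651 → 2.565 bits.

2.565 bits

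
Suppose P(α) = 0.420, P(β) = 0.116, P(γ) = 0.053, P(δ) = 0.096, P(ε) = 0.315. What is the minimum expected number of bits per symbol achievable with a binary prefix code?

1.994 bits/symbol

Repeatedly combine the two least-probable nodes; the expected code length is the sum of the merged weights.
merge 53/1000 + 12/125 → 149/1000
merge 29/250 + 149/1000 → 53/200
merge 53/200 + 63/200 → 29/50
merge 21/50 + 29/50 → 1
L = 149/1000 + 53/200 + 29/50 + 1 = 997/500 = 1.994 bits/symbol.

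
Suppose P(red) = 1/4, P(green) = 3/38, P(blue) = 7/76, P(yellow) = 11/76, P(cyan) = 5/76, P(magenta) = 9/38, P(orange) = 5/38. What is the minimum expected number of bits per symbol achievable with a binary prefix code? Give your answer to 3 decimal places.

Repeatedly combine the two least-probable nodes; the expected code length is the sum of the merged weights.
merge 5/76 + 3/38 → 11/76
merge 7/76 + 5/38 → 17/76
merge 11/76 + 11/76 → 11/38
merge 17/76 + 9/38 → 35/76
merge 1/4 + 11/38 → 41/76
merge 35/76 + 41/76 → 1
L = 11/76 + 17/76 + 11/38 + 35/76 + 41/76 + 1 = 101/38 ≈ 2.658 bits/symbol.

2.658 bits/symbol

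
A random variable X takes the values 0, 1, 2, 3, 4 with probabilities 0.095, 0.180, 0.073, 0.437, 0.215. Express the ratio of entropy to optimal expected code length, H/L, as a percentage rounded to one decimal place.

98.2%

Entropy H = −Σ p log₂ p ≈ 2.0423 bits.
Huffman merges: 73/1000+19/200→21/125; 21/125+9/50→87/250; 43/200+87/250→563/1000; 437/1000+563/1000→1. L = 2079/1000 ≈ 2.0790.
Efficiency = H/L = 2.0423/2.0790 = 98.2%.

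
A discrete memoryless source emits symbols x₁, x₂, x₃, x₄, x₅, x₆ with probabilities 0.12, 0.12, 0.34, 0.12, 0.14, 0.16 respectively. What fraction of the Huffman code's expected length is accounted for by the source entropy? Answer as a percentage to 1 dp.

98.0%

Entropy H = −Σ p log₂ p ≈ 2.4505 bits.
Huffman merges: 3/25+3/25→6/25; 3/25+7/50→13/50; 4/25+6/25→2/5; 13/50+17/50→3/5; 2/5+3/5→1. L = 5/2 ≈ 2.5000.
Efficiency = H/L = 2.4505/2.5000 = 98.0%.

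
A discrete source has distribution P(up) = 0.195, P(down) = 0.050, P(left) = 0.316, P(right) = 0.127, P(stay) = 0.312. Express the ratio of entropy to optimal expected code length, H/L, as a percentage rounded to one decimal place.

Entropy H = −Σ p log₂ p ≈ 2.1036 bits.
Huffman merges: 1/20+127/1000→177/1000; 177/1000+39/200→93/250; 39/125+79/250→157/250; 93/250+157/250→1. L = 2177/1000 ≈ 2.1770.
Efficiency = H/L = 2.1036/2.1770 = 96.6%.

96.6%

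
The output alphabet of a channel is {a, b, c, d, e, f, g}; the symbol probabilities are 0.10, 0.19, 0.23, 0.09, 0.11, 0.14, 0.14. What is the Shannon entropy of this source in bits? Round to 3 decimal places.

2.732 bits

H = −Σ pᵢ log₂ pᵢ.
−0.10·log₂(0.10) = 0.3322
−0.19·log₂(0.19) = 0.4552
−0.23·log₂(0.23) = 0.4877
−0.09·log₂(0.09) = 0.3127
−0.11·log₂(0.11) = 0.3503
−0.14·log₂(0.14) = 0.3971
−0.14·log₂(0.14) = 0.3971
Sum ≈ 2.7322 → 2.732 bits.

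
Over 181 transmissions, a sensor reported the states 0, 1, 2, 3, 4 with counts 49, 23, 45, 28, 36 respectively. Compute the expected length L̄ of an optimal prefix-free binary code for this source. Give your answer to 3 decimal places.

Probabilities are the counts divided by 181.
Repeatedly combine the two least-probable nodes; the expected code length is the sum of the merged weights.
merge 23/181 + 28/181 → 51/181
merge 36/181 + 45/181 → 81/181
merge 49/181 + 51/181 → 100/181
merge 81/181 + 100/181 → 1
L = 51/181 + 81/181 + 100/181 + 1 = 413/181 ≈ 2.282 bits/symbol.

2.282 bits/symbol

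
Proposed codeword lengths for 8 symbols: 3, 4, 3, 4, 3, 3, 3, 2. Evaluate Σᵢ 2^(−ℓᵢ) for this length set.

1

With common denominator 2^4 = 16: Σ 2^(−ℓᵢ) = 2/16 + 1/16 + 2/16 + 1/16 + 2/16 + 2/16 + 2/16 + 4/16 = 16/16 = 1.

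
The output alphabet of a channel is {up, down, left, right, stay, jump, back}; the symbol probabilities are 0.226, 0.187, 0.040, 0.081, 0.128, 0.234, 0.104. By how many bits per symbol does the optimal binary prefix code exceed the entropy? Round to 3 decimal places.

Entropy H = −Σ p log₂ p ≈ 2.6262 bits.
Huffman merges: 1/25+81/1000→121/1000; 13/125+121/1000→9/40; 16/125+187/1000→63/200; 9/40+113/500→451/1000; 117/500+63/200→549/1000; 451/1000+549/1000→1. L = 2661/1000 ≈ 2.6610.
L − H = 2.6610 − 2.6262 = 0.035 bits.

0.035 bits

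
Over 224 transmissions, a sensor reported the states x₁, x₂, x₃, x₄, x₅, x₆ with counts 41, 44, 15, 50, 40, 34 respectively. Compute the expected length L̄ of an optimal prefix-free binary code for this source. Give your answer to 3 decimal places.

Probabilities are the counts divided by 224.
Repeatedly combine the two least-probable nodes; the expected code length is the sum of the merged weights.
merge 15/224 + 17/112 → 7/32
merge 5/28 + 41/224 → 81/224
merge 11/56 + 7/32 → 93/224
merge 25/112 + 81/224 → 131/224
merge 93/224 + 131/224 → 1
L = 7/32 + 81/224 + 93/224 + 131/224 + 1 = 289/112 ≈ 2.580 bits/symbol.

2.580 bits/symbol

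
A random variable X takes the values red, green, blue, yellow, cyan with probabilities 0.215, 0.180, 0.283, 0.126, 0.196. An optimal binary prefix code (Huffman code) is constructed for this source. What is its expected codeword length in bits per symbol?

2.306 bits/symbol

Repeatedly combine the two least-probable nodes; the expected code length is the sum of the merged weights.
merge 63/500 + 9/50 → 153/500
merge 49/250 + 43/200 → 411/1000
merge 283/1000 + 153/500 → 589/1000
merge 411/1000 + 589/1000 → 1
L = 153/500 + 411/1000 + 589/1000 + 1 = 1153/500 = 2.306 bits/symbol.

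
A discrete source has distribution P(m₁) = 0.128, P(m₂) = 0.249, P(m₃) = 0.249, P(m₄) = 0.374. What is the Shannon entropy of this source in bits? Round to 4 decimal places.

H = −Σ pᵢ log₂ pᵢ.
−0.128·log₂(0.128) = 0.3796
−0.249·log₂(0.249) = 0.4994
−0.249·log₂(0.249) = 0.4994
−0.374·log₂(0.374) = 0.5307
Sum ≈ 1.9092 → 1.9092 bits.

1.9092 bits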